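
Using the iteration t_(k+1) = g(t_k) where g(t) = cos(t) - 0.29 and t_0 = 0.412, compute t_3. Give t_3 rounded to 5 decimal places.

0.57773

t_1 = g(0.412000) = 0.626322
t_2 = g(0.626322) = 0.520189
t_3 = g(0.520189) = 0.577725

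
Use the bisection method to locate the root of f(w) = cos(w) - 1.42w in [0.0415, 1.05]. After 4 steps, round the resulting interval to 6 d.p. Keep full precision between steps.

[0.545750, 0.608781]

f(0.041500) = 0.940209, f(1.050000) = -0.993429 (opposite signs)
step 1: m = 0.545750, f(m) = 0.079773 > 0 → root in [0.545750, 1.050000]
step 2: m = 0.797875, f(m) = -0.434753 < 0 → root in [0.545750, 0.797875]
step 3: m = 0.671813, f(m) = -0.171279 < 0 → root in [0.545750, 0.671813]
step 4: m = 0.608781, f(m) = -0.044124 < 0 → root in [0.545750, 0.608781]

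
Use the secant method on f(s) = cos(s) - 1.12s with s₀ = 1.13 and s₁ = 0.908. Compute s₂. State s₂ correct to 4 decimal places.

f(s_0) = -0.838940, f(s_1) = -0.401636
s_2 = 0.908000 - (-0.401636)·(0.908000 - 1.130000)/(-0.401636 - (-0.838940)) = 0.704107; f(s_2) = -0.026409

0.7041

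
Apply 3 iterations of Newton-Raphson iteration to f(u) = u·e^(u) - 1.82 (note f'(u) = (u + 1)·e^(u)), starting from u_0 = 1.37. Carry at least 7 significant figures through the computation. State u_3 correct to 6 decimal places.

u_0 = 1.370000: f = 3.571430, f' = 9.326781 → u_1 = 1.370000 - (3.571430)/(9.326781) = 0.987078
u_1 = 0.987078: f = 0.828707, f' = 5.332089 → u_2 = 0.987078 - (0.828707)/(5.332089) = 0.831659
u_2 = 0.831659: f = 0.090426, f' = 4.207553 → u_3 = 0.831659 - (0.090426)/(4.207553) = 0.810168

0.810168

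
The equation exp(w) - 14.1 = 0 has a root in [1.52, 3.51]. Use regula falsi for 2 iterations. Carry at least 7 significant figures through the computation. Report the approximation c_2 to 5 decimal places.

False-position update: c = (a·f(b) − b·f(a))/(f(b) − f(a)); replace the endpoint whose sign matches f(c).
f(1.520000) = -9.527775, f(3.510000) = 19.348268
step 1: c = 2.176609, f(c) = -5.283640 < 0 → new bracket [2.176609, 3.510000]
step 2: c = 2.462627, f(c) = -2.364404 < 0 → new bracket [2.462627, 3.510000]

2.46263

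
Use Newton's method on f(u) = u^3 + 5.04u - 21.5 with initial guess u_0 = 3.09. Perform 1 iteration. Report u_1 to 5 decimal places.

f'(u) = 3u^2 + 5.04
u_0 = 3.090000: f = 23.577229, f' = 33.684300 → u_1 = 3.090000 - (23.577229)/(33.684300) = 2.390053

2.39005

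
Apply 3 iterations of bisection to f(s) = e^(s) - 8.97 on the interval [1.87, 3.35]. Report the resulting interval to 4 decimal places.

f(1.870000) = -2.481704, f(3.350000) = 19.532734 (opposite signs)
step 1: m = 2.610000, f(m) = 4.629051 > 0 → root in [1.870000, 2.610000]
step 2: m = 2.240000, f(m) = 0.423331 > 0 → root in [1.870000, 2.240000]
step 3: m = 2.055000, f(m) = -1.163162 < 0 → root in [2.055000, 2.240000]

[2.0550, 2.2400]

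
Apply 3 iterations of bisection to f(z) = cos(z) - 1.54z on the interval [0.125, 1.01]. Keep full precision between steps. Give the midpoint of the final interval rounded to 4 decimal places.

f(0.125000) = 0.799698, f(1.010000) = -1.023539 (opposite signs)
step 1: m = 0.567500, f(m) = -0.030703 < 0 → root in [0.125000, 0.567500]
step 2: m = 0.346250, f(m) = 0.407427 > 0 → root in [0.346250, 0.567500]
step 3: m = 0.456875, f(m) = 0.193848 > 0 → root in [0.456875, 0.567500]
Midpoint of [0.456875, 0.567500] = 0.512188

0.5122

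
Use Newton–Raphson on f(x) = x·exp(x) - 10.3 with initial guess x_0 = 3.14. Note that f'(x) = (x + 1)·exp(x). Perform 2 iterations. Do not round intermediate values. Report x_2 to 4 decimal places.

x_0 = 3.140000: f = 62.246142, f' = 95.650009 → x_1 = 3.140000 - (62.246142)/(95.650009) = 2.489230
x_1 = 2.489230: f = 19.700188, f' = 42.052182 → x_2 = 2.489230 - (19.700188)/(42.052182) = 2.020760

2.0208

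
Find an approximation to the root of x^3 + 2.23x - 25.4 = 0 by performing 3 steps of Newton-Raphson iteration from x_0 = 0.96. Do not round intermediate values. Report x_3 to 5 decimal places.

2.97390

f'(x) = 3x^2 + 2.23
x_0 = 0.960000: f = -22.374464, f' = 4.994800 → x_1 = 0.960000 - (-22.374464)/(4.994800) = 5.439552
x_1 = 5.439552: f = 147.679572, f' = 90.996163 → x_2 = 5.439552 - (147.679572)/(90.996163) = 3.816631
x_2 = 3.816631: f = 38.706684, f' = 45.930009 → x_3 = 3.816631 - (38.706684)/(45.930009) = 2.973899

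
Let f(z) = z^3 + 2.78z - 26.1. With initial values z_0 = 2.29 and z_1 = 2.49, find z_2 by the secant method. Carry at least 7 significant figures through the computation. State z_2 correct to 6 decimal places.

2.677669

Secant update: z_(k+1) = z_k − f(z_k)·(z_k − z_(k-1))/(f(z_k) − f(z_(k-1))).
f(z_0) = -7.724811, f(z_1) = -3.739551
z_2 = 2.490000 - (-3.739551)·(2.490000 - 2.290000)/(-3.739551 - (-7.724811)) = 2.677669; f(z_2) = 0.542572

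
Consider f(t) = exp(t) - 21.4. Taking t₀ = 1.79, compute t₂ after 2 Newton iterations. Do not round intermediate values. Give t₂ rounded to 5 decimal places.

3.63560

f'(t) = exp(t)
t_0 = 1.790000: f = -15.410548, f' = 5.989452 → t_1 = 1.790000 - (-15.410548)/(5.989452) = 4.362948
t_1 = 4.362948: f = 57.088148, f' = 78.488148 → t_2 = 4.362948 - (57.088148)/(78.488148) = 3.635600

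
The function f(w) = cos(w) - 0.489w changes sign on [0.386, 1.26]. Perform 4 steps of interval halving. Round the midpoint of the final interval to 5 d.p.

1.01419

f(0.386000) = 0.737668, f(1.260000) = -0.310323 (opposite signs)
step 1: m = 0.823000, f(m) = 0.277578 > 0 → root in [0.823000, 1.260000]
step 2: m = 1.041500, f(m) = -0.004367 < 0 → root in [0.823000, 1.041500]
step 3: m = 0.932250, f(m) = 0.140159 > 0 → root in [0.932250, 1.041500]
step 4: m = 0.986875, f(m) = 0.068718 > 0 → root in [0.986875, 1.041500]
Midpoint of [0.986875, 1.041500] = 1.014188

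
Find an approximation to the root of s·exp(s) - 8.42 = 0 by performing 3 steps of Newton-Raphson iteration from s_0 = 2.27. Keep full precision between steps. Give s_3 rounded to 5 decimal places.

1.63792

Newton update: s ← s − f(s)/f'(s).
f'(s) = (s + 1)·exp(s)
s_0 = 2.270000: f = 13.552240, f' = 31.651641 → s_1 = 2.270000 - (13.552240)/(31.651641) = 1.841831
s_1 = 1.841831: f = 3.198420, f' = 17.926500 → s_2 = 1.841831 - (3.198420)/(17.926500) = 1.663413
s_2 = 1.663413: f = 0.358313, f' = 14.055604 → s_3 = 1.663413 - (0.358313)/(14.055604) = 1.637920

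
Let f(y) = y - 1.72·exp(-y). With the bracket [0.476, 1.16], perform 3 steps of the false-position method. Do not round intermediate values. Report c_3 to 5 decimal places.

f(0.476000) = -0.592573, f(1.160000) = 0.620804
step 1: c = 0.810043, f(c) = 0.044920 > 0 → new bracket [0.476000, 0.810043]
step 2: c = 0.786505, f(c) = 0.003159 > 0 → new bracket [0.476000, 0.786505]
step 3: c = 0.784859, f(c) = 0.000222 > 0 → new bracket [0.476000, 0.784859]

0.78486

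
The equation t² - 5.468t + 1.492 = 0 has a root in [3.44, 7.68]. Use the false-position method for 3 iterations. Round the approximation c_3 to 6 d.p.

f(3.440000) = -5.484320, f(7.680000) = 18.480160
step 1: c = 4.410333, f(c) = -3.172665 < 0 → new bracket [4.410333, 7.680000]
step 2: c = 4.889418, f(c) = -1.336928 < 0 → new bracket [4.889418, 7.680000]
step 3: c = 5.077680, f(c) = -0.489918 < 0 → new bracket [5.077680, 7.680000]

5.077680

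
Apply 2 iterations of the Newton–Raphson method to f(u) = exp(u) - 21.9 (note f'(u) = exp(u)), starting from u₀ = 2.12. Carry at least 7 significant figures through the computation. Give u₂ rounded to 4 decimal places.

u_0 = 2.120000: f = -13.568863, f' = 8.331137 → u_1 = 2.120000 - (-13.568863)/(8.331137) = 3.748693
u_1 = 3.748693: f = 20.565529, f' = 42.465529 → u_2 = 3.748693 - (20.565529)/(42.465529) = 3.264405

3.2644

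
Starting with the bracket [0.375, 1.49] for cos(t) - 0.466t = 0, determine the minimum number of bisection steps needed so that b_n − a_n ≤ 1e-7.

Initial width b − a = 1.49 − 0.375 = 1.115000.
After n steps the width is (b−a)/2^n; need (b−a)/2^n ≤ 1e-7.
So n ≥ log₂(1.115000/1e-7) = log₂(11150000.0000) ≈ 23.4105.
Hence n = 24.

24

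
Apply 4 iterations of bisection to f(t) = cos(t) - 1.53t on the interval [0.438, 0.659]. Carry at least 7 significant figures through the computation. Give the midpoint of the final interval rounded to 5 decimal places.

0.55541

f(0.438000) = 0.235462, f(0.659000) = -0.217665 (opposite signs)
step 1: m = 0.548500, f(m) = 0.014103 > 0 → root in [0.548500, 0.659000]
step 2: m = 0.603750, f(m) = -0.100525 < 0 → root in [0.548500, 0.603750]
step 3: m = 0.576125, f(m) = -0.042891 < 0 → root in [0.548500, 0.576125]
step 4: m = 0.562312, f(m) = -0.014314 < 0 → root in [0.548500, 0.562312]
Midpoint of [0.548500, 0.562312] = 0.555406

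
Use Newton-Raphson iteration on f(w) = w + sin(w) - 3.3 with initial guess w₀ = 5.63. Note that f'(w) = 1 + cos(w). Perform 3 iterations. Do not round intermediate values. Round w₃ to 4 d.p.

4.1565

Newton update: w ← w − f(w)/f'(w).
w_0 = 5.630000: f = 1.722281, f' = 1.794152 → w_1 = 5.630000 - (1.722281)/(1.794152) = 4.670059
w_1 = 4.670059: f = 0.370954, f' = 0.957682 → w_2 = 4.670059 - (0.370954)/(0.957682) = 4.282713
w_2 = 4.282713: f = 0.073612, f' = 0.583423 → w_3 = 4.282713 - (0.073612)/(0.583423) = 4.156540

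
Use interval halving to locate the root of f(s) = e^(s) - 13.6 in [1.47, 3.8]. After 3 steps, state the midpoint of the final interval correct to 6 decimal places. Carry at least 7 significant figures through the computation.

2.489375

f(1.470000) = -9.250765, f(3.800000) = 31.101184 (opposite signs)
step 1: m = 2.635000, f(m) = 0.343312 > 0 → root in [1.470000, 2.635000]
step 2: m = 2.052500, f(m) = -5.812655 < 0 → root in [2.052500, 2.635000]
step 3: m = 2.343750, f(m) = -3.179761 < 0 → root in [2.343750, 2.635000]
Midpoint of [2.343750, 2.635000] = 2.489375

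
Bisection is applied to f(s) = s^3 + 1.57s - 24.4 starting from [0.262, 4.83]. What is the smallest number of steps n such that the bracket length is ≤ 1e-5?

Initial width b − a = 4.83 − 0.262 = 4.568000.
After n steps the width is (b−a)/2^n; need (b−a)/2^n ≤ 1e-5.
So n ≥ log₂(4.568000/1e-5) = log₂(456800.0000) ≈ 18.8012.
Hence n = 19.

19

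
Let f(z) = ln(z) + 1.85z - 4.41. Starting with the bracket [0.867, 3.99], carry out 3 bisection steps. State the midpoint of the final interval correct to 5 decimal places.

f(0.867000) = -2.948766, f(3.990000) = 4.355291 (opposite signs)
step 1: m = 2.428500, f(m) = 0.969999 > 0 → root in [0.867000, 2.428500]
step 2: m = 1.647750, f(m) = -0.862252 < 0 → root in [1.647750, 2.428500]
step 3: m = 2.038125, f(m) = 0.072562 > 0 → root in [1.647750, 2.038125]
Midpoint of [1.647750, 2.038125] = 1.842938

1.84294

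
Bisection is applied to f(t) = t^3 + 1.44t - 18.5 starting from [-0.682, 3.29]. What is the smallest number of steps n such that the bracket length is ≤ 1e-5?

19

Initial width b − a = 3.29 − -0.682 = 3.972000.
After n steps the width is (b−a)/2^n; need (b−a)/2^n ≤ 1e-5.
So n ≥ log₂(3.972000/1e-5) = log₂(397200.0000) ≈ 18.5995.
Hence n = 19.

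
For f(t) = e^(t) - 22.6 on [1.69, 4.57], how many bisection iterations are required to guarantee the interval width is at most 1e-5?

19

Initial width b − a = 4.57 − 1.69 = 2.880000.
After n steps the width is (b−a)/2^n; need (b−a)/2^n ≤ 1e-5.
So n ≥ log₂(2.880000/1e-5) = log₂(288000.0000) ≈ 18.1357.
Hence n = 19.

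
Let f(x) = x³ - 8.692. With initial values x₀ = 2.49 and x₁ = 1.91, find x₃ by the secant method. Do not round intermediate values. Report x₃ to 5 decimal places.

2.05819

f(x_0) = 6.746249, f(x_1) = -1.724129
x_2 = 1.910000 - (-1.724129)·(1.910000 - 2.490000)/(-1.724129 - (6.746249)) = 2.028058; f(x_2) = -0.350560
x_3 = 2.028058 - (-0.350560)·(2.028058 - 1.910000)/(-0.350560 - (-1.724129)) = 2.058188; f(x_3) = 0.026773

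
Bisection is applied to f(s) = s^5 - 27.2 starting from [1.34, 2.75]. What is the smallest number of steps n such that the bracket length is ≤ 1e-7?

Initial width b − a = 2.75 − 1.34 = 1.410000.
After n steps the width is (b−a)/2^n; need (b−a)/2^n ≤ 1e-7.
So n ≥ log₂(1.410000/1e-7) = log₂(14100000.0000) ≈ 23.7492.
Hence n = 24.

24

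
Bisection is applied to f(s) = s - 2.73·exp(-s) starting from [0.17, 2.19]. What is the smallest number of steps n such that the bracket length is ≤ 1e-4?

Initial width b − a = 2.19 − 0.17 = 2.020000.
After n steps the width is (b−a)/2^n; need (b−a)/2^n ≤ 1e-4.
So n ≥ log₂(2.020000/1e-4) = log₂(20200.0000) ≈ 14.3021.
Hence n = 15.

15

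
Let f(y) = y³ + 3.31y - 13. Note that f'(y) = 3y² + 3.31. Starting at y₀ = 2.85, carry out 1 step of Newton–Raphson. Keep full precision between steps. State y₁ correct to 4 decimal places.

y_0 = 2.850000: f = 19.582625, f' = 27.677500 → y_1 = 2.850000 - (19.582625)/(27.677500) = 2.142471

2.1425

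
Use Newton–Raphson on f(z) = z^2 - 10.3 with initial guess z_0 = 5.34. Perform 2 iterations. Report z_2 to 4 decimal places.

Newton update: z ← z − f(z)/f'(z).
f'(z) = 2z
z_0 = 5.340000: f = 18.215600, f' = 10.680000 → z_1 = 5.340000 - (18.215600)/(10.680000) = 3.634419
z_1 = 3.634419: f = 2.909005, f' = 7.268839 → z_2 = 3.634419 - (2.909005)/(7.268839) = 3.234217

3.2342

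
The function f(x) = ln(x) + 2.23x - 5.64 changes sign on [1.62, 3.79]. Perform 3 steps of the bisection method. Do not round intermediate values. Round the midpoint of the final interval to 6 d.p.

f(1.620000) = -1.544974, f(3.790000) = 4.144066 (opposite signs)
step 1: m = 2.705000, f(m) = 1.387252 > 0 → root in [1.620000, 2.705000]
step 2: m = 2.162500, f(m) = -0.046360 < 0 → root in [2.162500, 2.705000]
step 3: m = 2.433750, f(m) = 0.676696 > 0 → root in [2.162500, 2.433750]
Midpoint of [2.162500, 2.433750] = 2.298125

2.298125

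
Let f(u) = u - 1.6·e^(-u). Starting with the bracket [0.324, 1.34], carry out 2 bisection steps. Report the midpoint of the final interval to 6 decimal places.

f(0.324000) = -0.833200, f(1.340000) = 0.921047 (opposite signs)
step 1: m = 0.832000, f(m) = 0.135715 > 0 → root in [0.324000, 0.832000]
step 2: m = 0.578000, f(m) = -0.319631 < 0 → root in [0.578000, 0.832000]
Midpoint of [0.578000, 0.832000] = 0.705000

0.705000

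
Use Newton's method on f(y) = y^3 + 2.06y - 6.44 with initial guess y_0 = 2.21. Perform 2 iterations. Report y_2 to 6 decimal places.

1.512117

f'(y) = 3y^2 + 2.06
y_0 = 2.210000: f = 8.906461, f' = 16.712300 → y_1 = 2.210000 - (8.906461)/(16.712300) = 1.677071
y_1 = 1.677071: f = 1.731646, f' = 10.497706 → y_2 = 1.677071 - (1.731646)/(10.497706) = 1.512117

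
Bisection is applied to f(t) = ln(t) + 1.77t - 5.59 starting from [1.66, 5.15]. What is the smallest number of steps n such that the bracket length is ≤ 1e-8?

Initial width b − a = 5.15 − 1.66 = 3.490000.
After n steps the width is (b−a)/2^n; need (b−a)/2^n ≤ 1e-8.
So n ≥ log₂(3.490000/1e-8) = log₂(349000000.0000) ≈ 28.3787.
Hence n = 29.

29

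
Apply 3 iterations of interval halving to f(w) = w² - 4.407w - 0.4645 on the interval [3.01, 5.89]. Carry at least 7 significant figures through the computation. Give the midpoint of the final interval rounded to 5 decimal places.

f(3.010000) = -4.669470, f(5.890000) = 8.270370 (opposite signs)
step 1: m = 4.450000, f(m) = -0.273150 < 0 → root in [4.450000, 5.890000]
step 2: m = 5.170000, f(m) = 3.480210 > 0 → root in [4.450000, 5.170000]
step 3: m = 4.810000, f(m) = 1.473930 > 0 → root in [4.450000, 4.810000]
Midpoint of [4.450000, 4.810000] = 4.630000

4.63000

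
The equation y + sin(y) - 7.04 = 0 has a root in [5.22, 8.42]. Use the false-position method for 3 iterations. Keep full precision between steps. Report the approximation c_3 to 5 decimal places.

f(5.220000) = -2.693908, f(8.420000) = 2.224043
step 1: c = 6.972865, f(c) = 0.569156 > 0 → new bracket [5.220000, 6.972865]
step 2: c = 6.667124, f(c) = 0.001699 > 0 → new bracket [5.220000, 6.667124]
step 3: c = 6.666212, f(c) = -0.000059 < 0 → new bracket [6.666212, 6.667124]

6.66621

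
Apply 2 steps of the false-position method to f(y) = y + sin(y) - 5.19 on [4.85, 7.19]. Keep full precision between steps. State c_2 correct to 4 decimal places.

f(4.850000) = -1.330547, f(7.190000) = 2.787545
step 1: c = 5.606049, f(c) = -0.210515 < 0 → new bracket [5.606049, 7.190000]
step 2: c = 5.717269, f(c) = -0.008920 < 0 → new bracket [5.717269, 7.190000]

5.7173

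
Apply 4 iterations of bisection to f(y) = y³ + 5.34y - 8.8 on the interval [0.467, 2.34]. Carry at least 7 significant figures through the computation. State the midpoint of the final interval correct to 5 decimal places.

f(0.467000) = -6.204372, f(2.340000) = 16.508504 (opposite signs)
step 1: m = 1.403500, f(m) = 1.459321 > 0 → root in [0.467000, 1.403500]
step 2: m = 0.935250, f(m) = -2.987709 < 0 → root in [0.935250, 1.403500]
step 3: m = 1.169375, f(m) = -0.956490 < 0 → root in [1.169375, 1.403500]
step 4: m = 1.286437, f(m) = 0.198529 > 0 → root in [1.169375, 1.286437]
Midpoint of [1.169375, 1.286437] = 1.227906

1.22791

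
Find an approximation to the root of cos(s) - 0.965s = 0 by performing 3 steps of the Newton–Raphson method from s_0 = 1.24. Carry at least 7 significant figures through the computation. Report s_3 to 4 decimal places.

0.7548

Newton update: s ← s − f(s)/f'(s).
f'(s) = -sin(s) - 0.965
s_0 = 1.240000: f = -0.871804, f' = -1.910784 → s_1 = 1.240000 - (-0.871804)/(-1.910784) = 0.783746
s_1 = 0.783746: f = -0.048040, f' = -1.670937 → s_2 = 0.783746 - (-0.048040)/(-1.670937) = 0.754995
s_2 = 0.754995: f = -0.000295, f' = -1.650285 → s_3 = 0.754995 - (-0.000295)/(-1.650285) = 0.754816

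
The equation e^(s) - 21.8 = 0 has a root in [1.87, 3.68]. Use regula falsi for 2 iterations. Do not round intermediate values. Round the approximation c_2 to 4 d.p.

2.9756

False-position update: c = (a·f(b) − b·f(a))/(f(b) − f(a)); replace the endpoint whose sign matches f(c).
f(1.870000) = -15.311704, f(3.680000) = 17.846394
step 1: c = 2.705819, f(c) = -6.833424 < 0 → new bracket [2.705819, 3.680000]
step 2: c = 2.975554, f(c) = -2.199530 < 0 → new bracket [2.975554, 3.680000]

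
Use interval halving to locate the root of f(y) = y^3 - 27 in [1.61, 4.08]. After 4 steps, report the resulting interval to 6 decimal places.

f(1.610000) = -22.826719, f(4.080000) = 40.917312 (opposite signs)
step 1: m = 2.845000, f(m) = -3.972499 < 0 → root in [2.845000, 4.080000]
step 2: m = 3.462500, f(m) = 14.511588 > 0 → root in [2.845000, 3.462500]
step 3: m = 3.153750, f(m) = 4.367636 > 0 → root in [2.845000, 3.153750]
step 4: m = 2.999375, f(m) = -0.016871 < 0 → root in [2.999375, 3.153750]

[2.999375, 3.153750]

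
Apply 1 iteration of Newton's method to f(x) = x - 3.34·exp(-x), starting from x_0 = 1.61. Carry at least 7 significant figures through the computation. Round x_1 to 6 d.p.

Newton update: x ← x − f(x)/f'(x).
f'(x) = 1 + 3.34·exp(-x)
x_0 = 1.610000: f = 0.942375, f' = 1.667625 → x_1 = 1.610000 - (0.942375)/(1.667625) = 1.044900

1.044900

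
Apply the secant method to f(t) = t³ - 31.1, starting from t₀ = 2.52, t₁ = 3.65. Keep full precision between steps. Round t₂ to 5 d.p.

f(t_0) = -15.096992, f(t_1) = 17.527125
t_2 = 3.650000 - (17.527125)·(3.650000 - 2.520000)/(17.527125 - (-15.096992)) = 3.042914; f(t_2) = -2.924674

3.04291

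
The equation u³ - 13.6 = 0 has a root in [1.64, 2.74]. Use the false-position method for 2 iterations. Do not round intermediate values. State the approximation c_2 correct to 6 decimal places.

False-position update: c = (a·f(b) − b·f(a))/(f(b) − f(a)); replace the endpoint whose sign matches f(c).
f(1.640000) = -9.189056, f(2.740000) = 6.970824
step 1: c = 2.265497, f(c) = -1.972385 < 0 → new bracket [2.265497, 2.740000]
step 2: c = 2.370147, f(c) = -0.285474 < 0 → new bracket [2.370147, 2.740000]

2.370147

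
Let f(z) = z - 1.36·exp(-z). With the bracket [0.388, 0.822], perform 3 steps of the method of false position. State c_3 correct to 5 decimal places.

0.68537

False-position update: c = (a·f(b) − b·f(a))/(f(b) − f(a)); replace the endpoint whose sign matches f(c).
f(0.388000) = -0.534641, f(0.822000) = 0.224210
step 1: c = 0.693771, f(c) = 0.014194 > 0 → new bracket [0.388000, 0.693771]
step 2: c = 0.685863, f(c) = 0.000891 > 0 → new bracket [0.388000, 0.685863]
step 3: c = 0.685367, f(c) = 0.000056 > 0 → new bracket [0.388000, 0.685367]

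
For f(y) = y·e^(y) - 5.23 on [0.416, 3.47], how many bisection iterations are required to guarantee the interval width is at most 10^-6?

22

Initial width b − a = 3.47 − 0.416 = 3.054000.
After n steps the width is (b−a)/2^n; need (b−a)/2^n ≤ 10^-6.
So n ≥ log₂(3.054000/10^-6) = log₂(3054000.0000) ≈ 21.5423.
Hence n = 22.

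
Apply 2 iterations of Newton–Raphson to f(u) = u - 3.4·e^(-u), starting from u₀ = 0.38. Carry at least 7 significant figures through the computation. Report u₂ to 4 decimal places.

1.1089

Newton update: u ← u − f(u)/f'(u).
f'(u) = 1 + 3.4·e^(-u)
u_0 = 0.380000: f = -1.945129, f' = 3.325129 → u_1 = 0.380000 - (-1.945129)/(3.325129) = 0.964978
u_1 = 0.964978: f = -0.330392, f' = 2.295371 → u_2 = 0.964978 - (-0.330392)/(2.295371) = 1.108917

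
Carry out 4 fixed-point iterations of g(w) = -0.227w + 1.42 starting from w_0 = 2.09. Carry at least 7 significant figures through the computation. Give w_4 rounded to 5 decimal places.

w_1 = g(2.090000) = 0.945570
w_2 = g(0.945570) = 1.205356
w_3 = g(1.205356) = 1.146384
w_4 = g(1.146384) = 1.159771

1.15977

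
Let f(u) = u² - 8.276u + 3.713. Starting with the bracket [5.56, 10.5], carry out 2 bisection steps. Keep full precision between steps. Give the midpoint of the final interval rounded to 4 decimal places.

7.4125

f(5.560000) = -11.387960, f(10.500000) = 27.065000 (opposite signs)
step 1: m = 8.030000, f(m) = 1.737620 > 0 → root in [5.560000, 8.030000]
step 2: m = 6.795000, f(m) = -6.350395 < 0 → root in [6.795000, 8.030000]
Midpoint of [6.795000, 8.030000] = 7.412500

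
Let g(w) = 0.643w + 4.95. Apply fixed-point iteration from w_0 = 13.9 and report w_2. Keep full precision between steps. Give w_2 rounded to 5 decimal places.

13.87979

w_1 = g(13.900000) = 13.887700
w_2 = g(13.887700) = 13.879791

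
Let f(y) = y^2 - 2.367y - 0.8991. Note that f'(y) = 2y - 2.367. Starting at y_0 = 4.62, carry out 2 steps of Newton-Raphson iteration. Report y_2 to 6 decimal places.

y_0 = 4.620000: f = 9.509760, f' = 6.873000 → y_1 = 4.620000 - (9.509760)/(6.873000) = 3.236360
y_1 = 3.236360: f = 1.914461, f' = 4.105719 → y_2 = 3.236360 - (1.914461)/(4.105719) = 2.770069

2.770069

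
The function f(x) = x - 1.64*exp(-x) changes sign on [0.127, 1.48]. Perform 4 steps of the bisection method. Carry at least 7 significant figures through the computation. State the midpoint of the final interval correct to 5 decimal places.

0.76122

f(0.127000) = -1.317403, f(1.480000) = 1.106674 (opposite signs)
step 1: m = 0.803500, f(m) = 0.069175 > 0 → root in [0.127000, 0.803500]
step 2: m = 0.465250, f(m) = -0.564634 < 0 → root in [0.465250, 0.803500]
step 3: m = 0.634375, f(m) = -0.235263 < 0 → root in [0.634375, 0.803500]
step 4: m = 0.718938, f(m) = -0.080185 < 0 → root in [0.718938, 0.803500]
Midpoint of [0.718938, 0.803500] = 0.761219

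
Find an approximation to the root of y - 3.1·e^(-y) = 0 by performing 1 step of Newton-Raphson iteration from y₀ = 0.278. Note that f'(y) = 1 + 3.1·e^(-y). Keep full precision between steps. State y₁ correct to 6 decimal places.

Newton update: y ← y − f(y)/f'(y).
y_0 = 0.278000: f = -2.069620, f' = 3.347620 → y_1 = 0.278000 - (-2.069620)/(3.347620) = 0.896236

0.896236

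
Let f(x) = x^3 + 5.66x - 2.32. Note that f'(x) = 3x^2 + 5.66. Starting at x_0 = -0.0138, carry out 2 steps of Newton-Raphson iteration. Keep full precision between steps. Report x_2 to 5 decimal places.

0.39872

Newton update: x ← x − f(x)/f'(x).
x_0 = -0.013800: f = -2.398111, f' = 5.660571 → x_1 = -0.013800 - (-2.398111)/(5.660571) = 0.409852
x_1 = 0.409852: f = 0.068607, f' = 6.163935 → x_2 = 0.409852 - (0.068607)/(6.163935) = 0.398721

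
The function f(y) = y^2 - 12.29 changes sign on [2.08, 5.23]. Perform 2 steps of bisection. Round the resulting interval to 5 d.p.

f(2.080000) = -7.963600, f(5.230000) = 15.062900 (opposite signs)
step 1: m = 3.655000, f(m) = 1.069025 > 0 → root in [2.080000, 3.655000]
step 2: m = 2.867500, f(m) = -4.067444 < 0 → root in [2.867500, 3.655000]

[2.86750, 3.65500]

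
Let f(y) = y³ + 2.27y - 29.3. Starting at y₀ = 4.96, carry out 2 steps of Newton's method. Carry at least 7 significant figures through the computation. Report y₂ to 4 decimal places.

f'(y) = 3y² + 2.27
y_0 = 4.960000: f = 103.983136, f' = 76.074800 → y_1 = 4.960000 - (103.983136)/(76.074800) = 3.593146
y_1 = 3.593146: f = 25.246470, f' = 41.002097 → y_2 = 3.593146 - (25.246470)/(41.002097) = 2.977410

2.9774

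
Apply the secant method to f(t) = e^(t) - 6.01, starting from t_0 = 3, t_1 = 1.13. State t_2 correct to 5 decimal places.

1.45077

Secant update: t_(k+1) = t_k − f(t_k)·(t_k − t_(k-1))/(f(t_k) − f(t_(k-1))).
f(t_0) = 14.075537, f(t_1) = -2.914343
t_2 = 1.130000 - (-2.914343)·(1.130000 - 3.000000)/(-2.914343 - (14.075537)) = 1.450769; f(t_2) = -1.743607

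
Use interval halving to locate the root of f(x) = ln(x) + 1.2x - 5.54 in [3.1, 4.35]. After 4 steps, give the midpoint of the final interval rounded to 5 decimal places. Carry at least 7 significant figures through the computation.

f(3.100000) = -0.688598, f(4.350000) = 1.150176 (opposite signs)
step 1: m = 3.725000, f(m) = 0.245067 > 0 → root in [3.100000, 3.725000]
step 2: m = 3.412500, f(m) = -0.217555 < 0 → root in [3.412500, 3.725000]
step 3: m = 3.568750, f(m) = 0.014715 > 0 → root in [3.412500, 3.568750]
step 4: m = 3.490625, f(m) = -0.101169 < 0 → root in [3.490625, 3.568750]
Midpoint of [3.490625, 3.568750] = 3.529687

3.52969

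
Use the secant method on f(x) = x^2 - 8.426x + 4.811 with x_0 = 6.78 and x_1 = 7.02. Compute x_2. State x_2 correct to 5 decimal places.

f(x_0) = -6.348880, f(x_1) = -5.059120
x_2 = 7.020000 - (-5.059120)·(7.020000 - 6.780000)/(-5.059120 - (-6.348880)) = 7.961407; f(x_2) = 1.112184

7.96141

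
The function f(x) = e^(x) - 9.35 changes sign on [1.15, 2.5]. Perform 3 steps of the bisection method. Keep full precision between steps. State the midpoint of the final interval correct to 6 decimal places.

f(1.150000) = -6.191807, f(2.500000) = 2.832494 (opposite signs)
step 1: m = 1.825000, f(m) = -3.147205 < 0 → root in [1.825000, 2.500000]
step 2: m = 2.162500, f(m) = -0.657157 < 0 → root in [2.162500, 2.500000]
step 3: m = 2.331250, f(m) = 0.940797 > 0 → root in [2.162500, 2.331250]
Midpoint of [2.162500, 2.331250] = 2.246875

2.246875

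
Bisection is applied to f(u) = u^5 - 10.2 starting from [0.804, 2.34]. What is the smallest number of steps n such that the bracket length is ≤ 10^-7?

24

Initial width b − a = 2.34 − 0.804 = 1.536000.
After n steps the width is (b−a)/2^n; need (b−a)/2^n ≤ 10^-7.
So n ≥ log₂(1.536000/10^-7) = log₂(15360000.0000) ≈ 23.8727.
Hence n = 24.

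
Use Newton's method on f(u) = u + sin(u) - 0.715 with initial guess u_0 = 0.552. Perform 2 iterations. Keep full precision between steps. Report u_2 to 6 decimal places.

f'(u) = 1 + cos(u)
u_0 = 0.552000: f = 0.361391, f' = 1.851477 → u_1 = 0.552000 - (0.361391)/(1.851477) = 0.356809
u_1 = 0.356809: f = -0.008904, f' = 1.937016 → u_2 = 0.356809 - (-0.008904)/(1.937016) = 0.361406

0.361406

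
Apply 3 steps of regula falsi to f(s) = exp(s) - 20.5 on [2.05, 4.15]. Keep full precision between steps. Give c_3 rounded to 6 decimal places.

f(2.050000) = -12.732099, f(4.150000) = 42.934000
step 1: c = 2.530318, f(c) = -7.942506 < 0 → new bracket [2.530318, 4.150000]
step 2: c = 2.783172, f(c) = -4.329772 < 0 → new bracket [2.783172, 4.150000]
step 3: c = 2.908385, f(c) = -2.172822 < 0 → new bracket [2.908385, 4.150000]

2.908385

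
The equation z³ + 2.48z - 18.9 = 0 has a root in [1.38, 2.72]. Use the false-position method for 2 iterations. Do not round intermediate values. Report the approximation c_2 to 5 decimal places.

2.33599

False-position update: c = (a·f(b) − b·f(a))/(f(b) − f(a)); replace the endpoint whose sign matches f(c).
f(1.380000) = -12.849528, f(2.720000) = 7.969248
step 1: c = 2.207060, f(c) = -2.675658 < 0 → new bracket [2.207060, 2.720000]
step 2: c = 2.335990, f(c) = -0.359598 < 0 → new bracket [2.335990, 2.720000]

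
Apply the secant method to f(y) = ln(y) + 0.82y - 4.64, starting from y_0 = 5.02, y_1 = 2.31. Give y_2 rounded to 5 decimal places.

Secant update: y_(k+1) = y_k − f(y_k)·(y_k − y_(k-1))/(f(y_k) − f(y_(k-1))).
f(y_0) = 1.089830, f(y_1) = -1.908552
y_2 = 2.310000 - (-1.908552)·(2.310000 - 5.020000)/(-1.908552 - (1.089830)) = 4.034989; f(y_2) = 0.063695

4.03499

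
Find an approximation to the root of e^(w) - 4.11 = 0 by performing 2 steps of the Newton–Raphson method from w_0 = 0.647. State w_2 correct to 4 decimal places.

Newton update: w ← w − f(w)/f'(w).
f'(w) = e^(w)
w_0 = 0.647000: f = -2.200197, f' = 1.909803 → w_1 = 0.647000 - (-2.200197)/(1.909803) = 1.799055
w_1 = 1.799055: f = 1.933931, f' = 6.043931 → w_2 = 1.799055 - (1.933931)/(6.043931) = 1.479076

1.4791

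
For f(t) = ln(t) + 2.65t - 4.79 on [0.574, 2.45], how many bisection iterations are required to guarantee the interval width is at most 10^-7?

Initial width b − a = 2.45 − 0.574 = 1.876000.
After n steps the width is (b−a)/2^n; need (b−a)/2^n ≤ 10^-7.
So n ≥ log₂(1.876000/10^-7) = log₂(18760000.0000) ≈ 24.1612.
Hence n = 25.

25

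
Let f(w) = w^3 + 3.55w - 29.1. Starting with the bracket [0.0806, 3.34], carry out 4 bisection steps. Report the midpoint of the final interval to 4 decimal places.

2.6270

f(0.080600) = -28.813346, f(3.340000) = 20.016704 (opposite signs)
step 1: m = 1.710300, f(m) = -18.025592 < 0 → root in [1.710300, 3.340000]
step 2: m = 2.525150, f(m) = -4.034395 < 0 → root in [2.525150, 3.340000]
step 3: m = 2.932575, f(m) = 6.530775 > 0 → root in [2.525150, 2.932575]
step 4: m = 2.728862, f(m) = 0.908456 > 0 → root in [2.525150, 2.728862]
Midpoint of [2.525150, 2.728862] = 2.627006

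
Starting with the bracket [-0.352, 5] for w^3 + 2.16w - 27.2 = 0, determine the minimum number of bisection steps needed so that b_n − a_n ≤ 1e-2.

Initial width b − a = 5 − -0.352 = 5.352000.
After n steps the width is (b−a)/2^n; need (b−a)/2^n ≤ 1e-2.
So n ≥ log₂(5.352000/1e-2) = log₂(535.2000) ≈ 9.0639.
Hence n = 10.

10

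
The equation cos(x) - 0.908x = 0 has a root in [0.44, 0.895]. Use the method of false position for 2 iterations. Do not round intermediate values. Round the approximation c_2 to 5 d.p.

f(0.440000) = 0.505232, f(0.895000) = -0.187141
step 1: c = 0.772018, f(c) = 0.015512 > 0 → new bracket [0.772018, 0.895000]
step 2: c = 0.781432, f(c) = 0.000366 > 0 → new bracket [0.781432, 0.895000]

0.78143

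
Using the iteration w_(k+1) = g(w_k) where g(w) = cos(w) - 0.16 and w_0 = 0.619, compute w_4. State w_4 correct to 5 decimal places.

0.63848

w_1 = g(0.619000) = 0.654459
w_2 = g(0.654459) = 0.633377
w_3 = g(0.633377) = 0.646033
w_4 = g(0.646033) = 0.638478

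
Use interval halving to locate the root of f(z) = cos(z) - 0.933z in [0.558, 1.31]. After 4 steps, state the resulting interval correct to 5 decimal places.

f(0.558000) = 0.327702, f(1.310000) = -0.964380 (opposite signs)
step 1: m = 0.934000, f(m) = -0.276799 < 0 → root in [0.558000, 0.934000]
step 2: m = 0.746000, f(m) = 0.038392 > 0 → root in [0.746000, 0.934000]
step 3: m = 0.840000, f(m) = -0.116257 < 0 → root in [0.746000, 0.840000]
step 4: m = 0.793000, f(m) = -0.038158 < 0 → root in [0.746000, 0.793000]

[0.74600, 0.79300]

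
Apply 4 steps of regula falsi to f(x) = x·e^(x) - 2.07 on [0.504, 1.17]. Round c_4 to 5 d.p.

f(0.504000) = -1.235714, f(1.170000) = 1.699731
step 1: c = 0.784361, f(c) = -0.351459 < 0 → new bracket [0.784361, 1.170000]
step 2: c = 0.850438, f(c) = -0.079403 < 0 → new bracket [0.850438, 1.170000]
step 3: c = 0.864700, f(c) = -0.016947 < 0 → new bracket [0.864700, 1.170000]
step 4: c = 0.867714, f(c) = -0.003572 < 0 → new bracket [0.867714, 1.170000]

0.86771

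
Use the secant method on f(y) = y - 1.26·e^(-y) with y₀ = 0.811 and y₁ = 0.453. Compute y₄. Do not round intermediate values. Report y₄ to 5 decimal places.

0.65470

Secant update: y_(k+1) = y_k − f(y_k)·(y_k − y_(k-1))/(f(y_k) − f(y_(k-1))).
f(y_0) = 0.251039, f(y_1) = -0.348005
y_2 = 0.453000 - (-0.348005)·(0.453000 - 0.811000)/(-0.348005 - (0.251039)) = 0.660974; f(y_2) = 0.010376
y_3 = 0.660974 - (0.010376)·(0.660974 - 0.453000)/(0.010376 - (-0.348005)) = 0.654953; f(y_3) = 0.000425
y_4 = 0.654953 - (0.000425)·(0.654953 - 0.660974)/(0.000425 - (0.010376)) = 0.654696; f(y_4) = -0.000001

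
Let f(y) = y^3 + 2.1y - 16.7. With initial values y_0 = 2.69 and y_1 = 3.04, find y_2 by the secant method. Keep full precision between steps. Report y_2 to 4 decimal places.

f(y_0) = 8.414109, f(y_1) = 17.778464
y_2 = 3.040000 - (17.778464)·(3.040000 - 2.690000)/(17.778464 - (8.414109)) = 2.375516; f(y_2) = 1.693805

2.3755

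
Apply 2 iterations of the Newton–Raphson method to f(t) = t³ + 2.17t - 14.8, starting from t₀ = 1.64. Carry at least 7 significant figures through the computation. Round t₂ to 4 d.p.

2.1700

f'(t) = 3t² + 2.17
t_0 = 1.640000: f = -6.830256, f' = 10.238800 → t_1 = 1.640000 - (-6.830256)/(10.238800) = 2.307095
t_1 = 2.307095: f = 2.486348, f' = 18.138067 → t_2 = 2.307095 - (2.486348)/(18.138067) = 2.170016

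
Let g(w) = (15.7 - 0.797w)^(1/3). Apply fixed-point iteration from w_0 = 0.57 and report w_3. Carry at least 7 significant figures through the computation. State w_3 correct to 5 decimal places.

w_1 = g(0.570000) = 2.479605
w_2 = g(2.479605) = 2.394185
w_3 = g(2.394185) = 2.398137

2.39814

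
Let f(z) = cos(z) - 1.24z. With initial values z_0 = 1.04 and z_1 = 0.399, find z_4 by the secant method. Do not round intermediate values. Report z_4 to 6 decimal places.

Secant update: z_(k+1) = z_k − f(z_k)·(z_k − z_(k-1))/(f(z_k) − f(z_(k-1))).
f(z_0) = -0.783380, f(z_1) = 0.426690
z_2 = 0.399000 - (0.426690)·(0.399000 - 1.040000)/(0.426690 - (-0.783380)) = 0.625027; f(z_2) = 0.035914
z_3 = 0.625027 - (0.035914)·(0.625027 - 0.399000)/(0.035914 - (0.426690)) = 0.645800; f(z_3) = -0.002173
z_4 = 0.645800 - (-0.002173)·(0.645800 - 0.625027)/(-0.002173 - (0.035914)) = 0.644615; f(z_4) = 0.000009

0.644615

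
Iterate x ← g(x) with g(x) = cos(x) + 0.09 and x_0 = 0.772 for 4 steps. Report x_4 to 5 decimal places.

0.78707

x_1 = g(0.772000) = 0.806517
x_2 = g(0.806517) = 0.782017
x_3 = g(0.782017) = 0.799494
x_4 = g(0.799494) = 0.787070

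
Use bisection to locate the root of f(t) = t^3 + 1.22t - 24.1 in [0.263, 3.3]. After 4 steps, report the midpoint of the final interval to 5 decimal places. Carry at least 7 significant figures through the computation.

f(0.263000) = -23.760949, f(3.300000) = 15.863000 (opposite signs)
step 1: m = 1.781500, f(m) = -16.272548 < 0 → root in [1.781500, 3.300000]
step 2: m = 2.540750, f(m) = -4.598701 < 0 → root in [2.540750, 3.300000]
step 3: m = 2.920375, f(m) = 4.369539 > 0 → root in [2.540750, 2.920375]
step 4: m = 2.730563, f(m) = -0.409717 < 0 → root in [2.730563, 2.920375]
Midpoint of [2.730563, 2.920375] = 2.825469

2.82547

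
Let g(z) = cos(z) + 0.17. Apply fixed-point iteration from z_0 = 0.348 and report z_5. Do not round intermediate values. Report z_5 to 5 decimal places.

0.92102

z_1 = g(0.348000) = 1.110057
z_2 = g(1.110057) = 0.614611
z_3 = g(0.614611) = 0.986998
z_4 = g(0.986998) = 0.721197
z_5 = g(0.721197) = 0.921016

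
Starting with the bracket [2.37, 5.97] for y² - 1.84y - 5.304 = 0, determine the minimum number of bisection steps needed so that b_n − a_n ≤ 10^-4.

Initial width b − a = 5.97 − 2.37 = 3.600000.
After n steps the width is (b−a)/2^n; need (b−a)/2^n ≤ 10^-4.
So n ≥ log₂(3.600000/10^-4) = log₂(36000.0000) ≈ 15.1357.
Hence n = 16.

16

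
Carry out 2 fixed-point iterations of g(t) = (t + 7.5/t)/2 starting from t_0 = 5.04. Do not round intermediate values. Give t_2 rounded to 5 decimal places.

2.78090

t_1 = g(5.040000) = 3.264048
t_2 = g(3.264048) = 2.780904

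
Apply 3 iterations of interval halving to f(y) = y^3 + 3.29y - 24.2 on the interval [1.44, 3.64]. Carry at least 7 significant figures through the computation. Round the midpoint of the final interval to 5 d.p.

2.40250

f(1.440000) = -16.476416, f(3.640000) = 36.004144 (opposite signs)
step 1: m = 2.540000, f(m) = 0.543664 > 0 → root in [1.440000, 2.540000]
step 2: m = 1.990000, f(m) = -9.772301 < 0 → root in [1.990000, 2.540000]
step 3: m = 2.265000, f(m) = -5.128190 < 0 → root in [2.265000, 2.540000]
Midpoint of [2.265000, 2.540000] = 2.402500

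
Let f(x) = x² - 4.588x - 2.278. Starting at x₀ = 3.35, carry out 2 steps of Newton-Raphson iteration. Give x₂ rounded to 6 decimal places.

Newton update: x ← x − f(x)/f'(x).
f'(x) = 2x - 4.588
x_0 = 3.350000: f = -6.425300, f' = 2.112000 → x_1 = 3.350000 - (-6.425300)/(2.112000) = 6.392282
x_1 = 6.392282: f = 9.255481, f' = 8.196564 → x_2 = 6.392282 - (9.255481)/(8.196564) = 5.263092

5.263092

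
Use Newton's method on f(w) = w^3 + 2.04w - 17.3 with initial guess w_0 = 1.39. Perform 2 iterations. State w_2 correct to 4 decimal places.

f'(w) = 3w^2 + 2.04
w_0 = 1.390000: f = -11.778781, f' = 7.836300 → w_1 = 1.390000 - (-11.778781)/(7.836300) = 2.893105
w_1 = 2.893105: f = 12.817384, f' = 27.150168 → w_2 = 2.893105 - (12.817384)/(27.150168) = 2.421013

2.4210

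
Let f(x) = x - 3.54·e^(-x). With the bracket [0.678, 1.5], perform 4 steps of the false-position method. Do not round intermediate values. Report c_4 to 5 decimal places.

1.13641

f(0.678000) = -1.119015, f(1.500000) = 0.710119
step 1: c = 1.180877, f(c) = 0.094065 > 0 → new bracket [0.678000, 1.180877]
step 2: c = 1.141883, f(c) = 0.011854 > 0 → new bracket [0.678000, 1.141883]
step 3: c = 1.137021, f(c) = 0.001483 > 0 → new bracket [0.678000, 1.137021]
step 4: c = 1.136413, f(c) = 0.000185 > 0 → new bracket [0.678000, 1.136413]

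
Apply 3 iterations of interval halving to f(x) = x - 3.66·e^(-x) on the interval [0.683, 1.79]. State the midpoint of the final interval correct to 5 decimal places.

1.16731

f(0.683000) = -1.165664, f(1.790000) = 1.178926 (opposite signs)
step 1: m = 1.236500, f(m) = 0.173640 > 0 → root in [0.683000, 1.236500]
step 2: m = 0.959750, f(m) = -0.441988 < 0 → root in [0.959750, 1.236500]
step 3: m = 1.098125, f(m) = -0.122470 < 0 → root in [1.098125, 1.236500]
Midpoint of [1.098125, 1.236500] = 1.167312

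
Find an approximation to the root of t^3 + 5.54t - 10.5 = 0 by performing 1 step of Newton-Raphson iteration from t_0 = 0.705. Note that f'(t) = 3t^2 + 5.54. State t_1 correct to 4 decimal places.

t_0 = 0.705000: f = -6.243897, f' = 7.031075 → t_1 = 0.705000 - (-6.243897)/(7.031075) = 1.593043

1.5930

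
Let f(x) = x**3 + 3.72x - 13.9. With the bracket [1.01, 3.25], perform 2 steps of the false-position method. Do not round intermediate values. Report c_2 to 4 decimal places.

False-position update: c = (a·f(b) − b·f(a))/(f(b) − f(a)); replace the endpoint whose sign matches f(c).
f(1.010000) = -9.112499, f(3.250000) = 32.518125
step 1: c = 1.500312, f(c) = -4.941732 < 0 → new bracket [1.500312, 3.250000]
step 2: c = 1.731132, f(c) = -2.272299 < 0 → new bracket [1.731132, 3.250000]

1.7311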